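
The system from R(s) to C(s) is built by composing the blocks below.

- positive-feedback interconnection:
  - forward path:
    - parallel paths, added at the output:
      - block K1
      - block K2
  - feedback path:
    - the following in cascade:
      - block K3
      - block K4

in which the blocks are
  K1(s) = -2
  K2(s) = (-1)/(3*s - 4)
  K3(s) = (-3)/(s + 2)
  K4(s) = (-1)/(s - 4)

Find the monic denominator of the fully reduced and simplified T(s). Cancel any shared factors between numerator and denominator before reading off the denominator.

(1) add K1, K2 (parallel); result (7 - 6*s)/(3*s - 4)
(2) multiply K3, K4 (series); result 3/(s^2 - 2*s - 8)
(3) reduce the feedback loop with forward (K1+K2) and return (K3*K4); result (-6*s^3 + 19*s^2 + 34*s - 56)/(3*s^3 - 10*s^2 + 2*s + 11)
No further cancellation is possible in the step-3 result, so that is T(s). Its denominator becomes monic after dividing by the leading coefficient 3.

Answer: s^3 - 10*s^2/3 + 2*s/3 + 11/3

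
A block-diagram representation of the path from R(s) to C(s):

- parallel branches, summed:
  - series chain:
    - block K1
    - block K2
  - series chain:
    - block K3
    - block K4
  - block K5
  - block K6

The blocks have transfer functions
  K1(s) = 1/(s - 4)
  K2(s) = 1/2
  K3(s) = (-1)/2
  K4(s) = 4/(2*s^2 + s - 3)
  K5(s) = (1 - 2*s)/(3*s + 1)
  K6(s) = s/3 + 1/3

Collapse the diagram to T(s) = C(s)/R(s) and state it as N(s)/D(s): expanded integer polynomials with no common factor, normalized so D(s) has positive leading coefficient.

Answer: (12*s^5 - 50*s^4 + 20*s^3 + 23*s^2 + 4*s + 135)/(36*s^4 - 114*s^3 - 168*s^2 + 174*s + 72)

Working:
Step 1. cascade K1, K2; result 1/(2*s - 8)
Step 2. cascade K3, K4; result (-2)/(2*s^2 + s - 3)
Step 3. add (K1*K2), (K3*K4), K5, K6 (parallel), which is the overall transfer function T(s) = C(s)/R(s) in lowest terms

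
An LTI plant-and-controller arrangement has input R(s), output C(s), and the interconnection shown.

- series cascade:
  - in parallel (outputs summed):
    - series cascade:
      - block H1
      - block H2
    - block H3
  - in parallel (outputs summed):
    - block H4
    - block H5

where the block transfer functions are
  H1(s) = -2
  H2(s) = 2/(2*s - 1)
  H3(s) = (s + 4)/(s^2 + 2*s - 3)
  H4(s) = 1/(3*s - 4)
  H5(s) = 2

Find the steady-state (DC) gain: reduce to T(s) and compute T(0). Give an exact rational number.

The answer is 14/3.

Reasoning:
(1) combine H1, H2 in series gives (-4)/(2*s - 1)
(2) parallel reduction of (H1*H2), H3 gives (-2*s^2 - s + 8)/(2*s^3 + 3*s^2 - 8*s + 3)
(3) parallel reduction of H4, H5 gives (6*s - 7)/(3*s - 4)
(4) reduce the series chain ((H1*H2)+H3), (H4+H5) gives (-12*s^3 + 8*s^2 + 55*s - 56)/(6*s^4 + s^3 - 36*s^2 + 41*s - 12)
That last expression is T(s); at s = 0 only the constant terms survive, so T(0) = -56/(-12) = 14/3.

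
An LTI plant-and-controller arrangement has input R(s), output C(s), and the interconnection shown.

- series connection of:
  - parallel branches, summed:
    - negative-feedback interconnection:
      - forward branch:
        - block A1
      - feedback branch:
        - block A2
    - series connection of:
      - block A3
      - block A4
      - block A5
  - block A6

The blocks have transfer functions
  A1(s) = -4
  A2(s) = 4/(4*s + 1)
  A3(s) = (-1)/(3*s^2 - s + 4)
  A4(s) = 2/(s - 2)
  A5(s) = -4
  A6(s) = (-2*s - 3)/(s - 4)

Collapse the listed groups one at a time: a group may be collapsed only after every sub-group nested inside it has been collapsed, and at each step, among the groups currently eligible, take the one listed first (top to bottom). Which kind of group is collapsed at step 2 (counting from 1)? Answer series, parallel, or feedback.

(1) close the feedback loop around A1, A2
(2) multiply A3, A4, A5 (series)
(3) combine [A1/(1+A1*A2)], (A3*A4*A5) in parallel
(4) combine ([A1/(1+A1*A2)]+(A3*A4*A5)), A6 in series
Step 2: series.

Hence the answer: series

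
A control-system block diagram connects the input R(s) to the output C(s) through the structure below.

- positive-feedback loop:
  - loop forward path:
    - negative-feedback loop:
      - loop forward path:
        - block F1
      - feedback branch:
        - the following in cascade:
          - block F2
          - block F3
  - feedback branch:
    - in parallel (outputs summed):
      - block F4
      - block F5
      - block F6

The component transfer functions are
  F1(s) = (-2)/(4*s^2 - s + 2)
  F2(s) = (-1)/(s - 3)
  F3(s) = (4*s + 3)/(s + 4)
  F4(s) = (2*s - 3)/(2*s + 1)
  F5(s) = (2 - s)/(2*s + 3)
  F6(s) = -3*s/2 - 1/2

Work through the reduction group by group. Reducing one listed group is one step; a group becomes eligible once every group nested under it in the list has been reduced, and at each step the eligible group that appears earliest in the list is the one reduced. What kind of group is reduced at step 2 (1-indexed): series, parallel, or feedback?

Reducing step by step:

[1] series reduction of F2, F3
[2] apply the feedback formula to F1, (F2*F3)
[3] sum the parallel branches F4, F5, F6
[4] feedback reduction of [F1/(1+F1*(F2*F3))], (F4+F5+F6)
Step 2: feedback.

Answer: feedback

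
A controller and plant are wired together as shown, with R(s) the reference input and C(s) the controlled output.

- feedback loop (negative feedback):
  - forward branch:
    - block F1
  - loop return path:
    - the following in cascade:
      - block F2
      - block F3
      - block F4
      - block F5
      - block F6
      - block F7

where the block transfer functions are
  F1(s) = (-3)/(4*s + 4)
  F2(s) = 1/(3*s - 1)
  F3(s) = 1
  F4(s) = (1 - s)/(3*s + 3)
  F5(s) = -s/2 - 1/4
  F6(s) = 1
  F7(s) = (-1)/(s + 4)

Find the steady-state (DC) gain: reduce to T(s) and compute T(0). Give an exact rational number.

Answer: -48/65

Working:
(1) multiply F2, F3, F4, F5, F6, F7 (series), giving (-2*s^2 + s + 1)/(36*s^3 + 168*s^2 + 84*s - 48)
(2) reduce the feedback loop with forward F1 and return (F2*F3*F4*F5*F6*F7), giving (-36*s^3 - 168*s^2 - 84*s + 48)/(48*s^4 + 272*s^3 + 338*s^2 + 47*s - 65)
The step-2 result is T(s). Setting s = 0: T(0) = 48/(-65) = -48/65.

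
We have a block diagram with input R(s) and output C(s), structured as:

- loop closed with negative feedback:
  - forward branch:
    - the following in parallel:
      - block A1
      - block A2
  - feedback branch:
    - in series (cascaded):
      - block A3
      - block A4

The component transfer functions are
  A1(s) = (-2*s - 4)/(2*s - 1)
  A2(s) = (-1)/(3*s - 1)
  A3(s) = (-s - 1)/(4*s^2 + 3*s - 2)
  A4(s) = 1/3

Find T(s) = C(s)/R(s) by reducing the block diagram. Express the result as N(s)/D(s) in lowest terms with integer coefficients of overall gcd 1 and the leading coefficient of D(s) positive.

First reduce the diagram to T(s).

1. sum the parallel branches A1, A2, giving (-6*s^2 - 12*s + 5)/(6*s^2 - 5*s + 1)
2. series reduction of A3, A4, giving (-s - 1)/(12*s^2 + 9*s - 6)
3. close the feedback loop around (A1+A2), (A3*A4), which is the overall transfer function T(s) = C(s)/R(s) in lowest terms

Answer: (-72*s^4 - 198*s^3 - 12*s^2 + 117*s - 30)/(72*s^4 - 51*s^2 + 46*s - 11)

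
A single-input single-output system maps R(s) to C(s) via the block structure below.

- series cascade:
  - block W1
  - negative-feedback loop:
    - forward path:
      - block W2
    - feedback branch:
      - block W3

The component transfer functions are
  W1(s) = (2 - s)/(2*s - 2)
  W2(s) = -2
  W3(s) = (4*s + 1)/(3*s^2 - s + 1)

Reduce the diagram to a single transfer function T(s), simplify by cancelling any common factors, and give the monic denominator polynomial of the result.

The answer is s^3 - 4*s^2 + 8*s/3 + 1/3.

Reasoning:
1. feedback reduction of W2, W3 -> (-6*s^2 + 2*s - 2)/(3*s^2 - 9*s - 1)
2. reduce the series chain W1, [W2/(1+W2*W3)] -> (3*s^3 - 7*s^2 + 3*s - 2)/(3*s^3 - 12*s^2 + 8*s + 1)
Step 2 gives the fully reduced T(s), with no common factor left to cancel. The denominator's leading coefficient is 3, so divide each of its coefficients by 3 to get the monic form.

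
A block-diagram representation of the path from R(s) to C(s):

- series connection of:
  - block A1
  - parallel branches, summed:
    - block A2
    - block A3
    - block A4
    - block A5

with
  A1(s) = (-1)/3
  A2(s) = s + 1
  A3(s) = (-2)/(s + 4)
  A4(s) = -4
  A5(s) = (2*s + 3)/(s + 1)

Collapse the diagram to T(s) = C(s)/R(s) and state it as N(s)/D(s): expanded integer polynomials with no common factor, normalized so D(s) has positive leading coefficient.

1. combine A2, A3, A4, A5 in parallel -> (s^3 + 4*s^2 - 2*s - 2)/(s^2 + 5*s + 4)
2. reduce the series chain A1, (A2+A3+A4+A5), which is the overall transfer function T(s) = C(s)/R(s) in lowest terms

Hence the answer: (-s^3 - 4*s^2 + 2*s + 2)/(3*s^2 + 15*s + 12)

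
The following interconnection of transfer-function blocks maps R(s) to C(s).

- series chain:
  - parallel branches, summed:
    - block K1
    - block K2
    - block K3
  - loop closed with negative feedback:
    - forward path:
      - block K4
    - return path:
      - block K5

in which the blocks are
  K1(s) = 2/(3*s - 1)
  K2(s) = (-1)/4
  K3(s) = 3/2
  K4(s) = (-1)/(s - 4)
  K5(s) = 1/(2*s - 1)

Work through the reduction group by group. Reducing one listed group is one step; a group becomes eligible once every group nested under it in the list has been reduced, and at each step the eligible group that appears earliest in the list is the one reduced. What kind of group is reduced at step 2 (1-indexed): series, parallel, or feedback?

Answer: feedback

Working:
1. reduce the parallel group K1, K2, K3
2. close the feedback loop around K4, K5
3. series reduction of (K1+K2+K3), [K4/(1+K4*K5)]
Step 2: feedback.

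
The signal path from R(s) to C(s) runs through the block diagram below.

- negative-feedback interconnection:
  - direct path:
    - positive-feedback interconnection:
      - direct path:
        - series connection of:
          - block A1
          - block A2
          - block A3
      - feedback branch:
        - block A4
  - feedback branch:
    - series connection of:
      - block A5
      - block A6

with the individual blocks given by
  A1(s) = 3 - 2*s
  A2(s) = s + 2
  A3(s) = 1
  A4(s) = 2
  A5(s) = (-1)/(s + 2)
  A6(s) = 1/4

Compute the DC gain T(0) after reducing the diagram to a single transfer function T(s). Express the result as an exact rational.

1. reduce the series chain A1, A2, A3 = -2*s^2 - s + 6
2. collapse the loop ((A1*A2*A3) forward, A4 return) = (-2*s^2 - s + 6)/(4*s^2 + 2*s - 11)
3. multiply A5, A6 (series) = (-1)/(4*s + 8)
4. apply the feedback formula to [(A1*A2*A3)/(1-(A1*A2*A3)*A4)], (A5*A6) = (-8*s^2 - 4*s + 24)/(16*s^2 + 10*s - 47)
That last expression is T(s); at s = 0 only the constant terms survive, so T(0) = 24/(-47) = -24/47.

Final answer: -24/47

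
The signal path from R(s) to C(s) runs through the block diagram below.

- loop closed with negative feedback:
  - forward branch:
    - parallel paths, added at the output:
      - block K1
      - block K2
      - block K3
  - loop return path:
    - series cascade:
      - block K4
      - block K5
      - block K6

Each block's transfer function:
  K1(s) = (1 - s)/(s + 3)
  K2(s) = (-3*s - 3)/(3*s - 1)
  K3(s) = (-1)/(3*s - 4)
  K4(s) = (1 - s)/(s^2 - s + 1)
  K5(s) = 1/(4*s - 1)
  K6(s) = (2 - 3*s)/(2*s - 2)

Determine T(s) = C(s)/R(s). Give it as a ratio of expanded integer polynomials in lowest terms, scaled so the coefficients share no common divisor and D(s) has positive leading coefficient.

Reducing step by step:

Step 1 - parallel reduction of K1, K2, K3 gives (-18*s^3 - 3*s^2 - 6*s + 43)/(9*s^3 + 12*s^2 - 41*s + 12)
Step 2 - cascade K4, K5, K6 gives (3*s - 2)/(8*s^3 - 10*s^2 + 10*s - 2)
Step 3 - feedback reduction of (K1+K2+K3), (K4*K5*K6), which is the overall transfer function T(s) = C(s)/R(s) in lowest terms

Answer: (-144*s^6 + 156*s^5 - 198*s^4 + 410*s^3 - 484*s^2 + 442*s - 86)/(72*s^6 + 6*s^5 - 412*s^4 + 635*s^3 - 566*s^2 + 343*s - 110)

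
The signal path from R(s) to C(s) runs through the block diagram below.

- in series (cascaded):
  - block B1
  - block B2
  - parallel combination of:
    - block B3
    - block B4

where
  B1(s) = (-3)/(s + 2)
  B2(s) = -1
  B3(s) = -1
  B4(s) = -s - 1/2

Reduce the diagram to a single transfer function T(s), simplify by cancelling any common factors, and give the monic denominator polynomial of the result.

Reducing step by step:

Step 1 - combine B3, B4 in parallel -> -s - 3/2
Step 2 - multiply B1, B2, (B3+B4) (series) -> (-6*s - 9)/(2*s + 4)
That last expression is T(s), already simplified. Scaling its denominator by 1/2 (the reciprocal of the leading coefficient) yields the monic denominator.

Answer: s + 2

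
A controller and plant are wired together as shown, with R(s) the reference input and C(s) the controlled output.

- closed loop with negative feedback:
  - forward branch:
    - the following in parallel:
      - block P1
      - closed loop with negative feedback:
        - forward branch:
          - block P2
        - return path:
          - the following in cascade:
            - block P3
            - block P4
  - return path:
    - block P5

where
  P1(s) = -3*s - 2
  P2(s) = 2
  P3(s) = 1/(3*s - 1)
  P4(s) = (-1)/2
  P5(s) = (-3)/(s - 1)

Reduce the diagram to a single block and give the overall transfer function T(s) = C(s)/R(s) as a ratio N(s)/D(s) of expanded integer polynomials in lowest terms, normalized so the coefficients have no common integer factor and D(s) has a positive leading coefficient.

The answer is (-9*s^3 + 15*s^2 - 4*s - 2)/(30*s^2 - 23*s - 4).

Reasoning:
Step 1 - multiply P3, P4 (series), giving (-1)/(6*s - 2)
Step 2 - collapse the loop (P2 forward, (P3*P4) return), giving (6*s - 2)/(3*s - 2)
Step 3 - add P1, [P2/(1+P2*(P3*P4))] (parallel), giving (-9*s^2 + 6*s + 2)/(3*s - 2)
Step 4 - feedback reduction of (P1+[P2/(1+P2*(P3*P4))]), P5 - this is the overall T(s), already in the required normalized form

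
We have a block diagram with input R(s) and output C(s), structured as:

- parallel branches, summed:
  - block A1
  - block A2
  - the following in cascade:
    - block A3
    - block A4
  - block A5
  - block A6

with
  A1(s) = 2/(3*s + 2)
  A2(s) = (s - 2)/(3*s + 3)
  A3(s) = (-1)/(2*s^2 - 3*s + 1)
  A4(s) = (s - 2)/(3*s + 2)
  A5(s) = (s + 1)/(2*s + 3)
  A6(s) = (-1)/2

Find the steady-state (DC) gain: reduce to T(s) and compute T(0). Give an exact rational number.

Step 1: series reduction of A3, A4 gives (2 - s)/(6*s^3 - 5*s^2 - 3*s + 2)
Step 2: parallel reduction of A1, A2, (A3*A4), A5, A6 gives (24*s^5 - 2*s^4 - 41*s^3 + 8*s^2 + 29*s + 42)/(72*s^5 + 120*s^4 - 78*s^3 - 156*s^2 + 6*s + 36)
That last expression is T(s); at s = 0 only the constant terms survive, so T(0) = 42/36 = 7/6.

Answer: 7/6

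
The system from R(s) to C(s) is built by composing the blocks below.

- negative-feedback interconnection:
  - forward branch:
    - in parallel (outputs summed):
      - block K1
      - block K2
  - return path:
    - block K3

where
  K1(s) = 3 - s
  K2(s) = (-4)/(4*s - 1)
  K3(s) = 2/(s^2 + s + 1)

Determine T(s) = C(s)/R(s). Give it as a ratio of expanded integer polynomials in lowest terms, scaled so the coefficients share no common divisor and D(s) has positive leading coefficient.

(1) add K1, K2 (parallel) = (-4*s^2 + 13*s - 7)/(4*s - 1)
(2) feedback reduction of (K1+K2), K3, giving the overall T(s)

Answer: (-4*s^4 + 9*s^3 + 2*s^2 + 6*s - 7)/(4*s^3 - 5*s^2 + 29*s - 15)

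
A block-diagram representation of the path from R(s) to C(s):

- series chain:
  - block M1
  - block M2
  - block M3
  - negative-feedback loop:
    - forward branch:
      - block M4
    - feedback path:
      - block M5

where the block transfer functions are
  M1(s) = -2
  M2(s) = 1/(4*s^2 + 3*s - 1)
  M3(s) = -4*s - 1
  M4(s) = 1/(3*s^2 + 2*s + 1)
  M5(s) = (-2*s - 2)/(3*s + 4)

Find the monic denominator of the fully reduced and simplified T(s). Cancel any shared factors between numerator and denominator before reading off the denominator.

1. close the feedback loop around M4, M5; result (3*s + 4)/(9*s^3 + 18*s^2 + 9*s + 2)
2. reduce the series chain M1, M2, M3, [M4/(1+M4*M5)]; result (24*s^2 + 38*s + 8)/(36*s^5 + 99*s^4 + 81*s^3 + 17*s^2 - 3*s - 2)
No further cancellation is possible in the step-2 result, so that is T(s). Its denominator becomes monic after dividing by the leading coefficient 36.

Therefore the answer is s^5 + 11*s^4/4 + 9*s^3/4 + 17*s^2/36 - s/12 - 1/18.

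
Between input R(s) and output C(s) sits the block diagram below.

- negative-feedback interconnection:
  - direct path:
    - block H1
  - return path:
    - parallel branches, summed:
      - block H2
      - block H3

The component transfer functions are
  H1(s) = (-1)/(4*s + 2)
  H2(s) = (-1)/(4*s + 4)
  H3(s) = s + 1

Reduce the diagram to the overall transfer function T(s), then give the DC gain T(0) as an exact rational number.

First reduce the diagram to T(s).

(1) add H2, H3 (parallel), giving (4*s^2 + 8*s + 3)/(4*s + 4)
(2) apply the feedback formula to H1, (H2+H3), giving (-4*s - 4)/(12*s^2 + 16*s + 5)
Evaluating the step-2 result (the overall T(s)) at s = 0 gives T(0) = -4/5.

Answer: -4/5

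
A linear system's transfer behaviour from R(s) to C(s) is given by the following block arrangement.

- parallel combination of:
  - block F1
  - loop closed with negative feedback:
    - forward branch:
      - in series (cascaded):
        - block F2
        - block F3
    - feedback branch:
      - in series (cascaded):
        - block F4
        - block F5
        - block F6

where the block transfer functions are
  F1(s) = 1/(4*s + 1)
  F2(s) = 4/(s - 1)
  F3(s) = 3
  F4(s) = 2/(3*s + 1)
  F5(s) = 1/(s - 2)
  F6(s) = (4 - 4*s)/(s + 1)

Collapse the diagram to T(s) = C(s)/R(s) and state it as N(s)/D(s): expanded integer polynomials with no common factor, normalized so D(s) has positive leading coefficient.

The answer is (147*s^4 - 65*s^3 - 365*s^2 - 271*s + 74)/(12*s^5 - 17*s^4 - 25*s^3 - 369*s^2 + 301*s + 98).

Reasoning:
(1) combine F2, F3 in series, giving 12/(s - 1)
(2) reduce the series chain F4, F5, F6, giving (8 - 8*s)/(3*s^3 - 2*s^2 - 7*s - 2)
(3) feedback reduction of (F2*F3), (F4*F5*F6), giving (36*s^3 - 24*s^2 - 84*s - 24)/(3*s^4 - 5*s^3 - 5*s^2 - 91*s + 98)
(4) combine F1, [(F2*F3)/(1+(F2*F3)*(F4*F5*F6))] in parallel, which is the overall transfer function T(s) = C(s)/R(s) in lowest terms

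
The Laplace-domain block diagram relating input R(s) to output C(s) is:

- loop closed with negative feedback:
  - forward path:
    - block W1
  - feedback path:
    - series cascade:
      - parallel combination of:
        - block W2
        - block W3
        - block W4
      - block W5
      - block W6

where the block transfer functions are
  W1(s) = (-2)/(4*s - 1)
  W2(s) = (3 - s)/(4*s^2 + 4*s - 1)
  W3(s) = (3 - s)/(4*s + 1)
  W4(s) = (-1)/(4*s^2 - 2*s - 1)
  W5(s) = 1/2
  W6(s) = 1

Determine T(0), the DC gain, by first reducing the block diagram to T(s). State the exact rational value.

1. add W2, W3, W4 (parallel) gives (-16*s^5 + 24*s^4 + 76*s^3 - 72*s^2 - 24*s + 1)/(64*s^5 + 48*s^4 - 56*s^3 - 24*s^2 + 2*s + 1)
2. combine (W2+W3+W4), W5, W6 in series gives (-16*s^5 + 24*s^4 + 76*s^3 - 72*s^2 - 24*s + 1)/(128*s^5 + 96*s^4 - 112*s^3 - 48*s^2 + 4*s + 2)
3. collapse the loop (W1 forward, ((W2+W3+W4)*W5*W6) return) gives (-64*s^5 - 48*s^4 + 56*s^3 + 24*s^2 - 2*s - 1)/(128*s^6 + 72*s^5 - 148*s^4 - 58*s^3 + 52*s^2 + 13*s - 1)
Evaluating the step-3 result (the overall T(s)) at s = 0 gives T(0) = -1/(-1) = 1.

Answer: 1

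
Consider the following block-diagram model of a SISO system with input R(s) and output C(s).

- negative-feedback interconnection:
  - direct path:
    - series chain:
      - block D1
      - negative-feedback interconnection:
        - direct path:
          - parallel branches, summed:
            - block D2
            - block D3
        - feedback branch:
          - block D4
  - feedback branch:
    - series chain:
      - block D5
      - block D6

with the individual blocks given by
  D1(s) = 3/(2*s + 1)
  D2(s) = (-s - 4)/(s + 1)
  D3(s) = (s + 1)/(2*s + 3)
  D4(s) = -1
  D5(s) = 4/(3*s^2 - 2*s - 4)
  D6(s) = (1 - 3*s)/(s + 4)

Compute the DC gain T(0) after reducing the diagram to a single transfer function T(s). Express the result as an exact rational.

Step 1: combine D2, D3 in parallel gives (-s^2 - 9*s - 11)/(2*s^2 + 5*s + 3)
Step 2: apply the feedback formula to (D2+D3), D4 gives (-s^2 - 9*s - 11)/(3*s^2 + 14*s + 14)
Step 3: multiply D1, [(D2+D3)/(1+(D2+D3)*D4)] (series) gives (-3*s^2 - 27*s - 33)/(6*s^3 + 31*s^2 + 42*s + 14)
Step 4: series reduction of D5, D6 gives (4 - 12*s)/(3*s^3 + 10*s^2 - 12*s - 16)
Step 5: reduce the feedback loop with forward (D1*[(D2+D3)/(1+(D2+D3)*D4)]) and return (D5*D6) gives (-9*s^5 - 111*s^4 - 333*s^3 + 42*s^2 + 828*s + 528)/(18*s^6 + 153*s^5 + 364*s^4 + 30*s^3 - 548*s^2 - 552*s - 356)
That last expression is T(s); at s = 0 only the constant terms survive, so T(0) = 528/(-356) = -132/89.

Answer: -132/89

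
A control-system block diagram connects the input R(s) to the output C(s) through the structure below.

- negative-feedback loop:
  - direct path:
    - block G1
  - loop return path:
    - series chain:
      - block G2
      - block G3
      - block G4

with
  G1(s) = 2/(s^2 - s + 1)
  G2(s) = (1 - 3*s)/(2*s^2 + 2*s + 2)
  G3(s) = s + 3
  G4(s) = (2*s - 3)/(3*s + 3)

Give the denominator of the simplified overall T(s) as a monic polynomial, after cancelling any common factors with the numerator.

Step 1. reduce the series chain G2, G3, G4; result (-6*s^3 - 7*s^2 + 30*s - 9)/(6*s^3 + 12*s^2 + 12*s + 6)
Step 2. reduce the feedback loop with forward G1 and return (G2*G3*G4); result (6*s^3 + 12*s^2 + 12*s + 6)/(3*s^5 + 3*s^4 - 3*s^3 - 4*s^2 + 33*s - 6)
Step 2 gives the fully reduced T(s), with no common factor left to cancel. The denominator's leading coefficient is 3, so divide each of its coefficients by 3 to get the monic form.

Therefore the answer is s^5 + s^4 - s^3 - 4*s^2/3 + 11*s - 2.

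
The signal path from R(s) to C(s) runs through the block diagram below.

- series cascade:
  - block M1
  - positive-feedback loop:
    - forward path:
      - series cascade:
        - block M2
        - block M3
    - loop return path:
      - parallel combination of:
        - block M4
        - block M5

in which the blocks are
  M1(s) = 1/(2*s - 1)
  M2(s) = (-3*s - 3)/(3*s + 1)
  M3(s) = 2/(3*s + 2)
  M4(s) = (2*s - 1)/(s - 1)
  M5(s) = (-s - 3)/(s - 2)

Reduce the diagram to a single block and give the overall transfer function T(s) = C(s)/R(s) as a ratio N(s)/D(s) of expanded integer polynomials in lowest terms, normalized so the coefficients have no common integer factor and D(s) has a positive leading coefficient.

The answer is (-6*s^3 + 12*s^2 + 6*s - 12)/(18*s^5 - 33*s^4 - 74*s^3 + 43*s^2 + 68*s - 34).

Reasoning:
1. cascade M2, M3, giving (-6*s - 6)/(9*s^2 + 9*s + 2)
2. parallel reduction of M4, M5, giving (s^2 - 7*s + 5)/(s^2 - 3*s + 2)
3. reduce the feedback loop with forward (M2*M3) and return (M4+M5), giving (-6*s^3 + 12*s^2 + 6*s - 12)/(9*s^4 - 12*s^3 - 43*s^2 + 34)
4. reduce the series chain M1, [(M2*M3)/(1-(M2*M3)*(M4+M5))] - this is the overall T(s), already in the required normalized form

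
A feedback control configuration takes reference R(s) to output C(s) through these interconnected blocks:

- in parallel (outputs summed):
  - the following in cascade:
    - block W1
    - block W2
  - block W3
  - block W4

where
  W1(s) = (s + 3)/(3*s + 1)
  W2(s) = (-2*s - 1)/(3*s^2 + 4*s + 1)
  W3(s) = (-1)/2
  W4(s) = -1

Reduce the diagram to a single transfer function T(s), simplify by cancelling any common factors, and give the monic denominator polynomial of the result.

The answer is s^3 + 5*s^2/3 + 7*s/9 + 1/9.

Reasoning:
(1) cascade W1, W2 gives (-2*s^2 - 7*s - 3)/(9*s^3 + 15*s^2 + 7*s + 1)
(2) add (W1*W2), W3, W4 (parallel) gives (-27*s^3 - 49*s^2 - 35*s - 9)/(18*s^3 + 30*s^2 + 14*s + 2)
That last expression is T(s), already simplified. Scaling its denominator by 1/18 (the reciprocal of the leading coefficient) yields the monic denominator.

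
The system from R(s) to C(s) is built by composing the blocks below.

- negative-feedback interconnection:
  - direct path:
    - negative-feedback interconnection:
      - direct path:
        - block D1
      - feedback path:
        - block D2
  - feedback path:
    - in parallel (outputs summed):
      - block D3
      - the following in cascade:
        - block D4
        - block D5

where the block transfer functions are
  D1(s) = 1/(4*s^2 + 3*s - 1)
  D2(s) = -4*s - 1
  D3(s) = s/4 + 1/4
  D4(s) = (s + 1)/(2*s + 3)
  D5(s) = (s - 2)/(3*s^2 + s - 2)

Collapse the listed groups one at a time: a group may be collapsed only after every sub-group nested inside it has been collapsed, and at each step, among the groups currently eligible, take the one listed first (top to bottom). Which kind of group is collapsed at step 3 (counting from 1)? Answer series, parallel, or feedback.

Step 1 - close the feedback loop around D1, D2
Step 2 - series reduction of D4, D5
Step 3 - combine D3, (D4*D5) in parallel
Step 4 - reduce the feedback loop with forward [D1/(1+D1*D2)] and return (D3+(D4*D5))
The group at step 3 is a parallel group.

Therefore the answer is parallel.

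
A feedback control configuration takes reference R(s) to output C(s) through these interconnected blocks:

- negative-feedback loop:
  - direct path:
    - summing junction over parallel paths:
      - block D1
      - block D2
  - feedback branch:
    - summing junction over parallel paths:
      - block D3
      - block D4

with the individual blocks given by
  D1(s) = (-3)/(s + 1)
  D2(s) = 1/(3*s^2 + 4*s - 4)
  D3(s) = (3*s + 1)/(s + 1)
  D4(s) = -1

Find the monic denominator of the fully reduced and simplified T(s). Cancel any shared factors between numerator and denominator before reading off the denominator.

[1] parallel reduction of D1, D2 = (-9*s^2 - 11*s + 13)/(3*s^3 + 7*s^2 - 4)
[2] combine D3, D4 in parallel = (2*s)/(s + 1)
[3] apply the feedback formula to (D1+D2), (D3+D4) = (-9*s^3 - 20*s^2 + 2*s + 13)/(3*s^4 - 8*s^3 - 15*s^2 + 22*s - 4)
The result of step 3 is T(s) in lowest terms. Its denominator has leading coefficient 3; dividing the denominator through by 3 makes it monic.

Answer: s^4 - 8*s^3/3 - 5*s^2 + 22*s/3 - 4/3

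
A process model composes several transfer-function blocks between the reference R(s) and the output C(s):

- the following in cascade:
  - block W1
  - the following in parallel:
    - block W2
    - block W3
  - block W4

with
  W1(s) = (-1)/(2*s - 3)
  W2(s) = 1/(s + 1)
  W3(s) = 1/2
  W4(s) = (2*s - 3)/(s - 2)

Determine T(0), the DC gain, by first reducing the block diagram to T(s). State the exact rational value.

Answer: 3/4

Working:
Step 1 - reduce the parallel group W2, W3 = (s + 3)/(2*s + 2)
Step 2 - multiply W1, (W2+W3), W4 (series) = (-s - 3)/(2*s^2 - 2*s - 4)
That last expression is T(s); at s = 0 only the constant terms survive, so T(0) = -3/(-4) = 3/4.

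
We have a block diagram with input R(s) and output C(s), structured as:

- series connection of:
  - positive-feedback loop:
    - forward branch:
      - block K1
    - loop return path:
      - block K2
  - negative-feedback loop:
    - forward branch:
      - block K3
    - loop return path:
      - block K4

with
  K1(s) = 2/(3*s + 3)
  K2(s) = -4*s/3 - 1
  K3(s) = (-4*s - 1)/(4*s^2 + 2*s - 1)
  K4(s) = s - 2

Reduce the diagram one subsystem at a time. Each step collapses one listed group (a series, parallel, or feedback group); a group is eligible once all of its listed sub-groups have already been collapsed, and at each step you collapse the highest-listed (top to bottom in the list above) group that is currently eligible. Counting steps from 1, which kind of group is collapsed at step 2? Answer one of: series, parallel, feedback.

Answer: feedback

Working:
1. collapse the loop (K1 forward, K2 return)
2. apply the feedback formula to K3, K4
3. combine [K1/(1-K1*K2)], [K3/(1+K3*K4)] in series
At step 2 the group reduced is feedback.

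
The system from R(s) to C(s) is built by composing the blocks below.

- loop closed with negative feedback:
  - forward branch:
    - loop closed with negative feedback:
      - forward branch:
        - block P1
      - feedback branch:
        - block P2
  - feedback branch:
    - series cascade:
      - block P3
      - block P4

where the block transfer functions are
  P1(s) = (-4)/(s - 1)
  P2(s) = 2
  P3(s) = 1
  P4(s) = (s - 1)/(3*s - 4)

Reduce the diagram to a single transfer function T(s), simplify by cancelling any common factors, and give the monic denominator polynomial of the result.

Step 1: reduce the feedback loop with forward P1 and return P2; result (-4)/(s - 9)
Step 2: series reduction of P3, P4; result (s - 1)/(3*s - 4)
Step 3: close the feedback loop around [P1/(1+P1*P2)], (P3*P4); result (16 - 12*s)/(3*s^2 - 35*s + 40)
Step 3 gives the fully reduced T(s), with no common factor left to cancel. The denominator's leading coefficient is 3, so divide each of its coefficients by 3 to get the monic form.

Therefore the answer is s^2 - 35*s/3 + 40/3.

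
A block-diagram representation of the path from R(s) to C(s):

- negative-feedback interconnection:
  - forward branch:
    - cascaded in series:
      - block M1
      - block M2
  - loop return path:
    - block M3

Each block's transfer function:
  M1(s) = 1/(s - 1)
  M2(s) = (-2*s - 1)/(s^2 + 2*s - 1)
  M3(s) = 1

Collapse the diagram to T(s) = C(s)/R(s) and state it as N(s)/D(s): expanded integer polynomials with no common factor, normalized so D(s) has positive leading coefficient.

[1] series reduction of M1, M2; result (-2*s - 1)/(s^3 + s^2 - 3*s + 1)
[2] close the feedback loop around (M1*M2), M3, which is the overall transfer function T(s) = C(s)/R(s) in lowest terms

Hence the answer: (-2*s - 1)/(s^3 + s^2 - 5*s)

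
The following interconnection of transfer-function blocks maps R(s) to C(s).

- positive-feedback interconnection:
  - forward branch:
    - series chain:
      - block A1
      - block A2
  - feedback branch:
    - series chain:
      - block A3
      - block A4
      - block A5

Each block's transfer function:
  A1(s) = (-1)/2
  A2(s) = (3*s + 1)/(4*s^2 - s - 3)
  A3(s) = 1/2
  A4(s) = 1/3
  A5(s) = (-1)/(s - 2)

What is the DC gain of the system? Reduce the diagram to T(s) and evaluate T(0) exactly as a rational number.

Step 1: cascade A1, A2; result (-3*s - 1)/(8*s^2 - 2*s - 6)
Step 2: series reduction of A3, A4, A5; result (-1)/(6*s - 12)
Step 3: feedback reduction of (A1*A2), (A3*A4*A5); result (-18*s^2 + 30*s + 12)/(48*s^3 - 108*s^2 - 15*s + 71)
Evaluating the step-3 result (the overall T(s)) at s = 0 gives T(0) = 12/71.

Final answer: 12/71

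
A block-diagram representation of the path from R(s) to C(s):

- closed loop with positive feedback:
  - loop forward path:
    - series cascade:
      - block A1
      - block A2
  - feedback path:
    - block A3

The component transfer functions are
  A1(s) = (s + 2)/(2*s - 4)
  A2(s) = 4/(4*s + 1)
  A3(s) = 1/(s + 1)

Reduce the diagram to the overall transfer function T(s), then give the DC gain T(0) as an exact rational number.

The answer is -2/3.

Reasoning:
Step 1: combine A1, A2 in series -> (2*s + 4)/(4*s^2 - 7*s - 2)
Step 2: apply the feedback formula to (A1*A2), A3 -> (2*s^2 + 6*s + 4)/(4*s^3 - 3*s^2 - 11*s - 6)
Step 2 gives the overall T(s). Then T(0) = 4/(-6) = -2/3.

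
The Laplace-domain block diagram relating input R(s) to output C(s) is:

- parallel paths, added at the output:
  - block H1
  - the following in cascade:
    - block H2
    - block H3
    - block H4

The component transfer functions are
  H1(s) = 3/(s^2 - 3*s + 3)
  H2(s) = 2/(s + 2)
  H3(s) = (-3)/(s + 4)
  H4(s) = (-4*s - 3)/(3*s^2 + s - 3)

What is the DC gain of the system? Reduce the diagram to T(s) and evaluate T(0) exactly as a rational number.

1. combine H2, H3, H4 in series; result (24*s + 18)/(3*s^4 + 19*s^3 + 27*s^2 - 10*s - 24)
2. combine H1, (H2*H3*H4) in parallel; result (9*s^4 + 81*s^3 + 27*s^2 - 12*s - 18)/(3*s^6 + 10*s^5 - 21*s^4 - 34*s^3 + 87*s^2 + 42*s - 72)
DC gain: substitute s = 0 into T(s) from step 2: T(0) = -18/(-72) = 1/4.

Hence the answer: 1/4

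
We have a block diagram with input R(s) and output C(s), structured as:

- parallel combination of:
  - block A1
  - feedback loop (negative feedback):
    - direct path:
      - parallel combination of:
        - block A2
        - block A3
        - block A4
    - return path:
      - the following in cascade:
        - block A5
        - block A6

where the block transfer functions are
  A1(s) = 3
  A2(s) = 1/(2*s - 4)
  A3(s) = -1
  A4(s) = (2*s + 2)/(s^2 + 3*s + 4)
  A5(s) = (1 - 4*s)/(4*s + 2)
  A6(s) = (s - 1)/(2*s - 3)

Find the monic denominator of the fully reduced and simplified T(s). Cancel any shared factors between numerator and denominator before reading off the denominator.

First reduce the diagram to T(s).

Step 1 - sum the parallel branches A2, A3, A4 gives (-2*s^3 + 3*s^2 + 3*s + 12)/(2*s^3 + 2*s^2 - 4*s - 16)
Step 2 - cascade A5, A6 gives (-4*s^2 + 5*s - 1)/(8*s^2 - 8*s - 6)
Step 3 - feedback reduction of (A2+A3+A4), (A5*A6) gives (-16*s^5 + 40*s^4 + 12*s^3 + 54*s^2 - 114*s - 72)/(24*s^5 - 22*s^4 - 55*s^3 - 144*s^2 + 209*s + 84)
Step 4 - combine A1, [(A2+A3+A4)/(1+(A2+A3+A4)*(A5*A6))] in parallel gives (56*s^5 - 26*s^4 - 153*s^3 - 378*s^2 + 513*s + 180)/(24*s^5 - 22*s^4 - 55*s^3 - 144*s^2 + 209*s + 84)
The result of step 4 is T(s) in lowest terms. Its denominator has leading coefficient 24; dividing the denominator through by 24 makes it monic.

Answer: s^5 - 11*s^4/12 - 55*s^3/24 - 6*s^2 + 209*s/24 + 7/2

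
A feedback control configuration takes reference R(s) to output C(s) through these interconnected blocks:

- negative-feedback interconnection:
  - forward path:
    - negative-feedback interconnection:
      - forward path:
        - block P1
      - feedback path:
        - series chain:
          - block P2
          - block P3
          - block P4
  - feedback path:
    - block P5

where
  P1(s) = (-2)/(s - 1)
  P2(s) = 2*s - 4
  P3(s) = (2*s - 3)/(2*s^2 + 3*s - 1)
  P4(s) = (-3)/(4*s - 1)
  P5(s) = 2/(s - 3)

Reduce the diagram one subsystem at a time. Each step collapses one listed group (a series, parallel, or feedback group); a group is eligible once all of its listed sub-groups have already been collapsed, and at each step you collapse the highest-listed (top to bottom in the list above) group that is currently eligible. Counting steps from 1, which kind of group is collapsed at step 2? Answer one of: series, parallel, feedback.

The answer is feedback.

Reasoning:
[1] multiply P2, P3, P4 (series)
[2] reduce the feedback loop with forward P1 and return (P2*P3*P4)
[3] collapse the loop ([P1/(1+P1*(P2*P3*P4))] forward, P5 return)
So the answer for step 2 is feedback.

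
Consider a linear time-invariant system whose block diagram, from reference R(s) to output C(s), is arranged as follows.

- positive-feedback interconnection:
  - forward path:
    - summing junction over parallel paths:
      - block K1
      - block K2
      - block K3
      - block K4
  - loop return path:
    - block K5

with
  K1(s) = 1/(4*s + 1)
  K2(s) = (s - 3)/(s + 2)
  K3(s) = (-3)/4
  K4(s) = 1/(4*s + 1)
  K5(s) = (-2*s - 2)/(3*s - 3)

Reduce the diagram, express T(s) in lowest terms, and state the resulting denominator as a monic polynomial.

Reducing step by step:

Step 1. reduce the parallel group K1, K2, K3, K4, giving (4*s^2 - 63*s - 2)/(16*s^2 + 36*s + 8)
Step 2. collapse the loop ((K1+K2+K3+K4) forward, K5 return), giving (12*s^3 - 201*s^2 + 183*s + 6)/(56*s^3 - 58*s^2 - 214*s - 28)
No further cancellation is possible in the step-2 result, so that is T(s). Its denominator becomes monic after dividing by the leading coefficient 56.

Answer: s^3 - 29*s^2/28 - 107*s/28 - 1/2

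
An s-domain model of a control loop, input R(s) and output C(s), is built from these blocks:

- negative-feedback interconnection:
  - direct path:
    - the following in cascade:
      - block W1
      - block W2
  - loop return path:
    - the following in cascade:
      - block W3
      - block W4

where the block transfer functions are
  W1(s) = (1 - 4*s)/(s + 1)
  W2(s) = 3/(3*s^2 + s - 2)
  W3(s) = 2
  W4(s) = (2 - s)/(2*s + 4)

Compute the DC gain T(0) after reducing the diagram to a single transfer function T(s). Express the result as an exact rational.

The answer is 3.

Reasoning:
Step 1: series reduction of W1, W2 -> (3 - 12*s)/(3*s^3 + 4*s^2 - s - 2)
Step 2: multiply W3, W4 (series) -> (2 - s)/(s + 2)
Step 3: close the feedback loop around (W1*W2), (W3*W4) -> (-12*s^2 - 21*s + 6)/(3*s^4 + 10*s^3 + 19*s^2 - 31*s + 2)
That last expression is T(s); at s = 0 only the constant terms survive, so T(0) = 6/2 = 3.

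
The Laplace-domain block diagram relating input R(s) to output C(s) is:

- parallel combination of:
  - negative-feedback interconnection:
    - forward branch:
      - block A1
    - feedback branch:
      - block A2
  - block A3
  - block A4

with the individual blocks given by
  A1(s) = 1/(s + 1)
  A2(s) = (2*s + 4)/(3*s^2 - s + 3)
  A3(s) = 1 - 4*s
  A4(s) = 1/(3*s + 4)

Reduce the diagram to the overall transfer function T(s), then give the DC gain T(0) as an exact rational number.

First reduce the diagram to T(s).

1. feedback reduction of A1, A2, giving (3*s^2 - s + 3)/(3*s^3 + 2*s^2 + 4*s + 7)
2. combine [A1/(1+A1*A2)], A3, A4 in parallel, giving (-36*s^5 - 63*s^4 - 50*s^3 - 117*s^2 - 66*s + 47)/(9*s^4 + 18*s^3 + 20*s^2 + 37*s + 28)
Step 2 gives the overall T(s). Then T(0) = 47/28.

Answer: 47/28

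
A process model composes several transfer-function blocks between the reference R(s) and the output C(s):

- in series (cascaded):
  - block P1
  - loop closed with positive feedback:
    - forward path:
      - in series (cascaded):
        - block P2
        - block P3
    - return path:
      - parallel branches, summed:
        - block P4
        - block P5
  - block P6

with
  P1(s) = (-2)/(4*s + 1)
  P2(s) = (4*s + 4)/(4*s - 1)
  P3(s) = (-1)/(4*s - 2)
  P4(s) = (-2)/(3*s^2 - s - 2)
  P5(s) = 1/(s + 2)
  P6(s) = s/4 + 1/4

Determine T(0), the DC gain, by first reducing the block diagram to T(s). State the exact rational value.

First reduce the diagram to T(s).

Step 1. cascade P2, P3 gives (-2*s - 2)/(8*s^2 - 6*s + 1)
Step 2. add P4, P5 (parallel) gives (3*s^2 - 3*s - 6)/(3*s^3 + 5*s^2 - 4*s - 4)
Step 3. collapse the loop ((P2*P3) forward, (P4+P5) return) gives (-6*s^4 - 16*s^3 - 2*s^2 + 16*s + 8)/(24*s^5 + 22*s^4 - 53*s^3 - 3*s^2 + 2*s - 16)
Step 4. reduce the series chain P1, [(P2*P3)/(1-(P2*P3)*(P4+P5))], P6 gives (3*s^5 + 11*s^4 + 9*s^3 - 7*s^2 - 12*s - 4)/(96*s^6 + 112*s^5 - 190*s^4 - 65*s^3 + 5*s^2 - 62*s - 16)
That last expression is T(s); at s = 0 only the constant terms survive, so T(0) = -4/(-16) = 1/4.

Answer: 1/4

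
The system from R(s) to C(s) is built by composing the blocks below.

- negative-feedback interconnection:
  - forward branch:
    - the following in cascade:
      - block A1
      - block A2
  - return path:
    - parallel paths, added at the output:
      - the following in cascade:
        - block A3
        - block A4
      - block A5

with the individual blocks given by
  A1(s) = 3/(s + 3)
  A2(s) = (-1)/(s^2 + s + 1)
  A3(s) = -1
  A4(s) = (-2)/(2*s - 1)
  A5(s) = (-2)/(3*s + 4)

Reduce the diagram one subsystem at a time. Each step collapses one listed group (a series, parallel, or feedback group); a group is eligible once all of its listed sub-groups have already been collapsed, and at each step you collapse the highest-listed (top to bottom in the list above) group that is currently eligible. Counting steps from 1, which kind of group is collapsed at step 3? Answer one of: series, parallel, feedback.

(1) multiply A1, A2 (series)
(2) multiply A3, A4 (series)
(3) combine (A3*A4), A5 in parallel
(4) reduce the feedback loop with forward (A1*A2) and return ((A3*A4)+A5)
The group at step 3 is a parallel group.

Answer: parallel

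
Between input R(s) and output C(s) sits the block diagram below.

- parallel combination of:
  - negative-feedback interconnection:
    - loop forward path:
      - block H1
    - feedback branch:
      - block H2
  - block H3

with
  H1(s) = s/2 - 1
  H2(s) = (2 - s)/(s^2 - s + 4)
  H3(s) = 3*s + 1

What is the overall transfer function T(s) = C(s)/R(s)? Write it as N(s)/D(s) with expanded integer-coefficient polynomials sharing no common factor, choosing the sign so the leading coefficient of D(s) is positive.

Answer: (4*s^3 + 4*s^2 + 20*s - 4)/(s^2 + 2*s + 4)

Working:
[1] reduce the feedback loop with forward H1 and return H2: (s^3 - 3*s^2 + 6*s - 8)/(s^2 + 2*s + 4)
[2] reduce the parallel group [H1/(1+H1*H2)], H3, which is the overall transfer function T(s) = C(s)/R(s) in lowest terms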